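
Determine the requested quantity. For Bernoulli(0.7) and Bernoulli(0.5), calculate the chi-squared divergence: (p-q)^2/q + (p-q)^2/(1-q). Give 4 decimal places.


Chi-squared divergence between Bernoulli distributions:
chi^2 = (p-q)^2/q + (p-q)^2/(1-q).
p = 0.7, q = 0.5, p-q = 0.2.
(p-q)^2 = 0.04.
term1 = 0.04/0.5 = 0.08.
term2 = 0.04/0.5 = 0.08.
chi^2 = 0.08 + 0.08 = 0.1600

0.1600


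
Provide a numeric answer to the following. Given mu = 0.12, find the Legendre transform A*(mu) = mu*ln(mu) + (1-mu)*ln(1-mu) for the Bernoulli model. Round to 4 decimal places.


Legendre transform for Bernoulli:
A*(mu) = mu*log(mu) + (1-mu)*log(1-mu).
mu = 0.12, 1-mu = 0.88.
mu*log(mu) = 0.12*log(0.12) = -0.254432.
(1-mu)*log(1-mu) = 0.88*log(0.88) = -0.112493.
A* = -0.254432 + -0.112493 = -0.3669

-0.3669


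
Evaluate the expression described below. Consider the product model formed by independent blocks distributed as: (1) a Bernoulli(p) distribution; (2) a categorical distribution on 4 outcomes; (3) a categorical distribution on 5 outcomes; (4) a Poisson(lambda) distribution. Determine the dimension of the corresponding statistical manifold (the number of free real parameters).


The dimension of a statistical manifold equals the number of free
(independent) real parameters of the model. For a product of independent
blocks the parameter counts add.
- Bernoulli (p): 1.
- categorical on 4 outcomes (probabilities sum to 1): 4-1 = 3.
- categorical on 5 outcomes (probabilities sum to 1): 5-1 = 4.
- Poisson (lambda): 1.
Total = 1 + 3 + 4 + 1 = 9.
Dimension = 9

9


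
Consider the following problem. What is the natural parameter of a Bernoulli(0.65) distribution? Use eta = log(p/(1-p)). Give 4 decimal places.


Natural parameter for Bernoulli: eta = log(p/(1-p)).
p = 0.65, 1-p = 0.35.
p/(1-p) = 1.857143.
eta = log(1.857143) = 0.6190

0.6190


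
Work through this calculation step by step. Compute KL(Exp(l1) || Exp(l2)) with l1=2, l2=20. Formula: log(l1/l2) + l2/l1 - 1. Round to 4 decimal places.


KL divergence for exponential family:
KL = log(l1/l2) + l2/l1 - 1.
log(2/20) = -2.302585.
20/2 = 10.0.
KL = -2.302585 + 10.0 - 1 = 6.6974

6.6974


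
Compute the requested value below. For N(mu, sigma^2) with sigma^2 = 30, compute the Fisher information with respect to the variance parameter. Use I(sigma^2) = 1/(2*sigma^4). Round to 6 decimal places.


Fisher information for variance: I(sigma^2) = 1/(2*sigma^4).
sigma^2 = 30, so sigma^4 = 900.
I = 1/(2*900) = 1/1800 = 0.000556

0.000556


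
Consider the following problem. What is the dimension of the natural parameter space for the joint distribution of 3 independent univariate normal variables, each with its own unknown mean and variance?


Exponential family dimension calculation:
Each univariate normal has two natural parameters (mu/sigma^2 and -1/(2 sigma^2)).
With 3 independent components, dim = 2 * 3 = 6.

6


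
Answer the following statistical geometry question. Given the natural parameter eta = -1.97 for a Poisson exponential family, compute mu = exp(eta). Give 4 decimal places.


Expectation parameter for Poisson exponential family:
mu = exp(eta).
eta = -1.97.
mu = exp(-1.97) = 0.1395

0.1395


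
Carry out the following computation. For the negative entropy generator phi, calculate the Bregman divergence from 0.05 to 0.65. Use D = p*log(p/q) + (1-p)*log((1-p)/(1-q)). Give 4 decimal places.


Bregman divergence with negative entropy generator:
D = p*log(p/q) + (1-p)*log((1-p)/(1-q)).
p = 0.05, q = 0.65.
p*log(p/q) = 0.05*log(0.05/0.65) = -0.128247.
(1-p)*log((1-p)/(1-q)) = 0.95*log(0.95/0.35) = 0.948602.
D = -0.128247 + 0.948602 = 0.8204

0.8204


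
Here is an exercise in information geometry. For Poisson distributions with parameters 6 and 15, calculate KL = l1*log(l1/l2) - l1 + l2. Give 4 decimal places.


KL divergence for Poisson:
KL = l1*log(l1/l2) - l1 + l2.
l1 = 6, l2 = 15.
log(6/15) = -0.916291.
l1*log(l1/l2) = 6 * -0.916291 = -5.497744.
KL = -5.497744 - 6 + 15 = 3.5023

3.5023


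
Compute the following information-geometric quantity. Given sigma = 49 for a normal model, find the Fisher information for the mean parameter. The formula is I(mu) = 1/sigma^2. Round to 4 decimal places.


The Fisher information for the mean of a normal distribution is I(mu) = 1/sigma^2.
sigma = 49, so sigma^2 = 2401.
I(mu) = 1/2401 = 0.0004

0.0004


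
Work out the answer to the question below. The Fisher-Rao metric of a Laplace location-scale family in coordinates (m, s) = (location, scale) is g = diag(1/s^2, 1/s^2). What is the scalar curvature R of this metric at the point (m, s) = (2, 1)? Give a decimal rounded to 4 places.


The metric has the form g = (A dm^2 + B ds^2)/s^2 with A = 1, B = 1.
Substitute u = sqrt(A/B)*m: g = B*(du^2 + ds^2)/s^2, i.e. B times the
Poincare upper half-plane metric, which has constant Gaussian curvature -1.
Scaling a 2D metric by a constant c divides the Gaussian curvature by c,
so K = -1/B = -1/(1) = -1.0000 everywhere (the point (m, s) = (2, 1) is irrelevant:
the curvature is constant).
Scalar curvature in dimension 2: R = 2K = -2/(1) = -2.0000.

-2.0000


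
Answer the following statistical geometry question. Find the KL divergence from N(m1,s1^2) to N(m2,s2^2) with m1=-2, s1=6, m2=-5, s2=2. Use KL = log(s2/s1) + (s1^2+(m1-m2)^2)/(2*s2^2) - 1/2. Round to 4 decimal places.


KL divergence between normal distributions:
KL = log(s2/s1) + (s1^2 + (m1-m2)^2)/(2*s2^2) - 1/2.
log(2/6) = -1.098612.
(6^2 + (-2--5)^2)/(2*2^2) = (36 + 9)/8 = 5.625.
KL = -1.098612 + 5.625 - 0.5 = 4.0264

4.0264


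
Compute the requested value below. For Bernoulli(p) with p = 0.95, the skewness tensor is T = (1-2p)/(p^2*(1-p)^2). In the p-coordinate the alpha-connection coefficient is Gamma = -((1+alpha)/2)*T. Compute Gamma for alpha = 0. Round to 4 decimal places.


Skewness (Amari-Chentsov) tensor: T = (1-2p)/(p^2*(1-p)^2).
p = 0.95, 1-2p = -0.9, p^2 = 0.9025, (1-p)^2 = 0.0025.
T = -0.9/(0.9025 * 0.0025) = -398.891967.
In the p-coordinate, Gamma^(alpha) = Gamma^(0) - (alpha/2)*T with Gamma^(0) = (1/2)*g'(p) = -T/2,
so Gamma^(alpha) = -((1+alpha)/2)*T.
alpha = 0, -(1+alpha)/2 = -0.5.
Gamma = -0.5 * -398.891967 = 199.4460

199.4460


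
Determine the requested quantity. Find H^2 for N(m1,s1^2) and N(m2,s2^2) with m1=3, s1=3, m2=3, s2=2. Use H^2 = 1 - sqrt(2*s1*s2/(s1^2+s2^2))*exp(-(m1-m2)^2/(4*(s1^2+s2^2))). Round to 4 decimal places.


Squared Hellinger distance for Gaussians:
H^2 = 1 - sqrt(2*s1*s2/(s1^2+s2^2)) * exp(-(m1-m2)^2/(4*(s1^2+s2^2))).
s1^2 = 9, s2^2 = 4, s1^2+s2^2 = 13.
sqrt(2*3*2/(13)) = 0.960769.
(m1-m2)^2 = (0)^2 = 0.
exp(-0/(4*13)) = exp(0.0) = 1.0.
H^2 = 1 - 0.960769*1.0 = 0.0392

0.0392


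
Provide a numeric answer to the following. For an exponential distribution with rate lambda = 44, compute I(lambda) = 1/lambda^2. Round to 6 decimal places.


Fisher information for exponential: I(lambda) = 1/lambda^2.
lambda = 44, lambda^2 = 1936.
I = 1/1936 = 0.000517

0.000517


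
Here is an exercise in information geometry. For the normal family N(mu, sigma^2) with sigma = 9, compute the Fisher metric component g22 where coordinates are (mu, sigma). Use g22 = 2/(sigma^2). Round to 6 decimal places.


For the 2-parameter normal family, the Fisher metric has:
  g11 = 1/sigma^2, g22 = 2/sigma^2.
sigma = 9, sigma^2 = 81.
g22 = 0.024691

0.024691


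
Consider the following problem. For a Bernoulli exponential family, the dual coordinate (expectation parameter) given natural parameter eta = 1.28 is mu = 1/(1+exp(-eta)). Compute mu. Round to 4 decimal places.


Dual coordinate (expectation parameter) for Bernoulli:
mu = 1/(1+exp(-eta)).
eta = 1.28.
exp(-eta) = exp(-1.28) = 0.278037.
mu = 1/(1+0.278037) = 0.7824

0.7824


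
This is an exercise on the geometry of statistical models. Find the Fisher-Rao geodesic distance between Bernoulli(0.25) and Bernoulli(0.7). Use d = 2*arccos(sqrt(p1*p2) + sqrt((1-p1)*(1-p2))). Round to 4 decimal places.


Geodesic distance on Bernoulli manifold:
d(p1,p2) = 2*arccos(sqrt(p1*p2) + sqrt((1-p1)*(1-p2))).
sqrt(p1*p2) = sqrt(0.25*0.7) = 0.41833.
sqrt((1-p1)*(1-p2)) = sqrt(0.75*0.3) = 0.474342.
arg = 0.41833 + 0.474342 = 0.892672.
d = 2*arccos(0.892672) = 0.9351

0.9351


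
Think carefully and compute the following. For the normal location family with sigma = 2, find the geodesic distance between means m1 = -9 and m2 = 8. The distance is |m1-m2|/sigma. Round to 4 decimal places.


On the fixed-variance normal subfamily, geodesic distance = |m1-m2|/sigma.
|-9 - 8| = 17.
sigma = 2.
d = 17/2 = 8.5000

8.5000


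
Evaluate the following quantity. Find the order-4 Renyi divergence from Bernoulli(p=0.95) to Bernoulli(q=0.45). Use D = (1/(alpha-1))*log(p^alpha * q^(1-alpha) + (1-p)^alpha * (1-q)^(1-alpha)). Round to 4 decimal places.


Renyi divergence of order alpha between Bernoulli distributions:
D = (1/(alpha-1))*log(p^alpha * q^(1-alpha) + (1-p)^alpha * (1-q)^(1-alpha)).
alpha = 4, p = 0.95, q = 0.45.
p^alpha * q^(1-alpha) = 0.95^4 * 0.45^-3 = 8.93834.
(1-p)^alpha * (1-q)^(1-alpha) = 0.05^4 * 0.55^-3 = 3.8e-05.
sum = 8.93834 + 3.8e-05 = 8.938378.
D = (1/3)*log(8.938378) = 0.7301

0.7301


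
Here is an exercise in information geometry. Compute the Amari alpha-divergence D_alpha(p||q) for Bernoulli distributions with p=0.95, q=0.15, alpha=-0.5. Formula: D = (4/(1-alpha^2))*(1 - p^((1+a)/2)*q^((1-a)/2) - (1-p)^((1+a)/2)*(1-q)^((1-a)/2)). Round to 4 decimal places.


Amari alpha-divergence:
D = (4/(1-alpha^2))*(1 - p^((1+a)/2)*q^((1-a)/2) - (1-p)^((1+a)/2)*(1-q)^((1-a)/2)).
alpha = -0.5, p = 0.95, q = 0.15.
e1 = (1+alpha)/2 = 0.25, e2 = (1-alpha)/2 = 0.75.
t1 = p^e1 * q^e2 = 0.95^0.25 * 0.15^0.75 = 0.237957.
t2 = (1-p)^e1 * (1-q)^e2 = 0.05^0.25 * 0.85^0.75 = 0.418607.
4/(1-alpha^2) = 5.333333.
D = 5.333333*(1 - 0.237957 - 0.418607) = 1.8317

1.8317


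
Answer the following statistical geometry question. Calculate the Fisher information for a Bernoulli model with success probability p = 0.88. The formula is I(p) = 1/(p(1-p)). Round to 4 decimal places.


For Bernoulli(p), Fisher information is I(p) = 1/(p*(1-p)).
p = 0.88, 1-p = 0.12.
p*(1-p) = 0.1056.
I(p) = 1/0.1056 = 9.4697

9.4697


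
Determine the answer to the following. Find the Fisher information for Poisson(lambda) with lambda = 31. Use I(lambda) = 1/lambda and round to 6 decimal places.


Fisher information for Poisson: I(lambda) = 1/lambda.
lambda = 31.
I(lambda) = 1/31 = 0.032258

0.032258


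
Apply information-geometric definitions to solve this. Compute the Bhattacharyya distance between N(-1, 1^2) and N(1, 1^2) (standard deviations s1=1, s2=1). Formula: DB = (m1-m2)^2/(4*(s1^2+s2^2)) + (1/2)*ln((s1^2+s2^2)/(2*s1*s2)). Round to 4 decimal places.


Bhattacharyya distance between two Gaussians:
DB = (m1-m2)^2/(4*(s1^2+s2^2)) + (1/2)*ln((s1^2+s2^2)/(2*s1*s2)).
(m1-m2)^2 = (-2)^2 = 4.
s1^2+s2^2 = 1 + 1 = 2.
term1 = 4/8 = 0.5.
term2 = 0.5*ln(2/2.0) = 0.0.
DB = 0.5 + 0.0 = 0.5000

0.5000


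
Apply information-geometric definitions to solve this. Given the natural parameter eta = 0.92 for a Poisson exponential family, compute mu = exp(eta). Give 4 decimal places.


Expectation parameter for Poisson exponential family:
mu = exp(eta).
eta = 0.92.
mu = exp(0.92) = 2.5093

2.5093


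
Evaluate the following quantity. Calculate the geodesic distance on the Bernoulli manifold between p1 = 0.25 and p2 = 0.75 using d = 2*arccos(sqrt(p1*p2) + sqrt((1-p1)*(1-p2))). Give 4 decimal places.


Geodesic distance on Bernoulli manifold:
d(p1,p2) = 2*arccos(sqrt(p1*p2) + sqrt((1-p1)*(1-p2))).
sqrt(p1*p2) = sqrt(0.25*0.75) = 0.433013.
sqrt((1-p1)*(1-p2)) = sqrt(0.75*0.25) = 0.433013.
arg = 0.433013 + 0.433013 = 0.866025.
d = 2*arccos(0.866025) = 1.0472

1.0472


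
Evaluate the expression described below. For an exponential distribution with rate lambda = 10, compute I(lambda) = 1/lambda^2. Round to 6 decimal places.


Fisher information for exponential: I(lambda) = 1/lambda^2.
lambda = 10, lambda^2 = 100.
I = 1/100 = 0.010000

0.010000


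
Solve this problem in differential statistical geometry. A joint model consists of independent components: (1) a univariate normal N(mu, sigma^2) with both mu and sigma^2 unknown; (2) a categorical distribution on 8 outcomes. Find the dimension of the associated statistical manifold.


The dimension of a statistical manifold equals the number of free
(independent) real parameters of the model. For a product of independent
blocks the parameter counts add.
- normal (mu, sigma^2): 2.
- categorical on 8 outcomes (probabilities sum to 1): 8-1 = 7.
Total = 2 + 7 = 9.
Dimension = 9

9


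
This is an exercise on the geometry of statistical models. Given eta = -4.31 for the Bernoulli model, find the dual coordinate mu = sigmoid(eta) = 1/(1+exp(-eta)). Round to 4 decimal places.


Dual coordinate (expectation parameter) for Bernoulli:
mu = 1/(1+exp(-eta)).
eta = -4.31.
exp(-eta) = exp(4.31) = 74.440489.
mu = 1/(1+74.440489) = 0.0133

0.0133


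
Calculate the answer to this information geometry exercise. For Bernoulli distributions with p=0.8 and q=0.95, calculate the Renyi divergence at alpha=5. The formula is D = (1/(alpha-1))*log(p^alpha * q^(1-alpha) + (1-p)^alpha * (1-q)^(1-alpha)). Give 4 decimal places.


Renyi divergence of order alpha between Bernoulli distributions:
D = (1/(alpha-1))*log(p^alpha * q^(1-alpha) + (1-p)^alpha * (1-q)^(1-alpha)).
alpha = 5, p = 0.8, q = 0.95.
p^alpha * q^(1-alpha) = 0.8^5 * 0.95^-4 = 0.402305.
(1-p)^alpha * (1-q)^(1-alpha) = 0.2^5 * 0.05^-4 = 51.2.
sum = 0.402305 + 51.2 = 51.602305.
D = (1/4)*log(51.602305) = 0.9859

0.9859


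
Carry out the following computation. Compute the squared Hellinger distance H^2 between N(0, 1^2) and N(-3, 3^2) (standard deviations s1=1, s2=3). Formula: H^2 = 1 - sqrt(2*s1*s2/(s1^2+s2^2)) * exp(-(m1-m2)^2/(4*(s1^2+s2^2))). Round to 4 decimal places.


Squared Hellinger distance for Gaussians:
H^2 = 1 - sqrt(2*s1*s2/(s1^2+s2^2)) * exp(-(m1-m2)^2/(4*(s1^2+s2^2))).
s1^2 = 1, s2^2 = 9, s1^2+s2^2 = 10.
sqrt(2*1*3/(10)) = 0.774597.
(m1-m2)^2 = (3)^2 = 9.
exp(-9/(4*10)) = exp(-0.225) = 0.798516.
H^2 = 1 - 0.774597*0.798516 = 0.3815

0.3815


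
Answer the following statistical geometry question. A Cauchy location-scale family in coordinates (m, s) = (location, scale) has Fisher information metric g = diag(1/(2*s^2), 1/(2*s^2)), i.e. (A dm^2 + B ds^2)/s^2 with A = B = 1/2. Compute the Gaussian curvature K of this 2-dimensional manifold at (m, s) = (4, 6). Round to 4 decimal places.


The metric has the form g = (A dm^2 + B ds^2)/s^2 with A = 1/2, B = 1/2.
Substitute u = sqrt(A/B)*m: g = B*(du^2 + ds^2)/s^2, i.e. B times the
Poincare upper half-plane metric, which has constant Gaussian curvature -1.
Scaling a 2D metric by a constant c divides the Gaussian curvature by c,
so K = -1/B = -1/(1/2) = -2.0000 everywhere (the point (m, s) = (4, 6) is irrelevant:
the curvature is constant).
The requested Gaussian curvature is K = -2.0000.

-2.0000


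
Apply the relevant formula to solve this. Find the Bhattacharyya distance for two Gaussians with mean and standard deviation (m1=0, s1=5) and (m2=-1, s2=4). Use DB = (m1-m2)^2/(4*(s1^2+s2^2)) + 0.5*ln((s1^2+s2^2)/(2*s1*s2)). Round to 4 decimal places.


Bhattacharyya distance between two Gaussians:
DB = (m1-m2)^2/(4*(s1^2+s2^2)) + (1/2)*ln((s1^2+s2^2)/(2*s1*s2)).
(m1-m2)^2 = (1)^2 = 1.
s1^2+s2^2 = 25 + 16 = 41.
term1 = 1/164 = 0.006098.
term2 = 0.5*ln(41/40.0) = 0.012346.
DB = 0.006098 + 0.012346 = 0.0184

0.0184


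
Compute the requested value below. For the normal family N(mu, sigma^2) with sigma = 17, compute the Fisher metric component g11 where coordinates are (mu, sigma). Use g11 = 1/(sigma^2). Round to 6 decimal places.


For the 2-parameter normal family, the Fisher metric has:
  g11 = 1/sigma^2, g22 = 2/sigma^2.
sigma = 17, sigma^2 = 289.
g11 = 0.003460

0.003460


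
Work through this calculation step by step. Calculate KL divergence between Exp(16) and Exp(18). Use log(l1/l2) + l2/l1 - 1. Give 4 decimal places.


KL divergence for exponential family:
KL = log(l1/l2) + l2/l1 - 1.
log(16/18) = -0.117783.
18/16 = 1.125.
KL = -0.117783 + 1.125 - 1 = 0.0072

0.0072


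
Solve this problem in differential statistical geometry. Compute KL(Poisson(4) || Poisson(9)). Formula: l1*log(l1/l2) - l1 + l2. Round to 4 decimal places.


KL divergence for Poisson:
KL = l1*log(l1/l2) - l1 + l2.
l1 = 4, l2 = 9.
log(4/9) = -0.81093.
l1*log(l1/l2) = 4 * -0.81093 = -3.243721.
KL = -3.243721 - 4 + 9 = 1.7563

1.7563


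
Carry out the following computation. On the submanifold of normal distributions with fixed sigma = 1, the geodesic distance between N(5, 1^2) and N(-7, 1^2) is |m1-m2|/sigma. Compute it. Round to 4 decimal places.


On the fixed-variance normal subfamily, geodesic distance = |m1-m2|/sigma.
|5 - -7| = 12.
sigma = 1.
d = 12/1 = 12.0000

12.0000


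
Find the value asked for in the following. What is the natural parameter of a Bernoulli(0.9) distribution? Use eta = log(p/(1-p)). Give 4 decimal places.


Natural parameter for Bernoulli: eta = log(p/(1-p)).
p = 0.9, 1-p = 0.1.
p/(1-p) = 9.0.
eta = log(9.0) = 2.1972

2.1972


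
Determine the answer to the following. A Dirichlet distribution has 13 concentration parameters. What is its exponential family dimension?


Exponential family dimension calculation:
Dirichlet with 13 components has 13 natural parameters.

13


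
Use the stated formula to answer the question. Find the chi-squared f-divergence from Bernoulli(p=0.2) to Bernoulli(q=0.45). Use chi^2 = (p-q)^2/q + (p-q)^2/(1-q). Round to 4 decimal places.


Chi-squared divergence between Bernoulli distributions:
chi^2 = (p-q)^2/q + (p-q)^2/(1-q).
p = 0.2, q = 0.45, p-q = -0.25.
(p-q)^2 = 0.0625.
term1 = 0.0625/0.45 = 0.138889.
term2 = 0.0625/0.55 = 0.113636.
chi^2 = 0.138889 + 0.113636 = 0.2525

0.2525


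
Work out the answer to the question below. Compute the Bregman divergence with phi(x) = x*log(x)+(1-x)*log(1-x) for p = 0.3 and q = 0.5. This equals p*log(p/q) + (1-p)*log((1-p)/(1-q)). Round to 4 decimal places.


Bregman divergence with negative entropy generator:
D = p*log(p/q) + (1-p)*log((1-p)/(1-q)).
p = 0.3, q = 0.5.
p*log(p/q) = 0.3*log(0.3/0.5) = -0.153248.
(1-p)*log((1-p)/(1-q)) = 0.7*log(0.7/0.5) = 0.235531.
D = -0.153248 + 0.235531 = 0.0823

0.0823


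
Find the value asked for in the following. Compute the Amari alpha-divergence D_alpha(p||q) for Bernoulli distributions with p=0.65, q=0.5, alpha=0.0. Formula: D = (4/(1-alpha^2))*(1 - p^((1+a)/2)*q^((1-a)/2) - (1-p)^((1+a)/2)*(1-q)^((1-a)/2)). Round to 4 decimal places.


Amari alpha-divergence:
D = (4/(1-alpha^2))*(1 - p^((1+a)/2)*q^((1-a)/2) - (1-p)^((1+a)/2)*(1-q)^((1-a)/2)).
alpha = 0.0, p = 0.65, q = 0.5.
e1 = (1+alpha)/2 = 0.5, e2 = (1-alpha)/2 = 0.5.
t1 = p^e1 * q^e2 = 0.65^0.5 * 0.5^0.5 = 0.570088.
t2 = (1-p)^e1 * (1-q)^e2 = 0.35^0.5 * 0.5^0.5 = 0.41833.
4/(1-alpha^2) = 4.0.
D = 4.0*(1 - 0.570088 - 0.41833) = 0.0463

0.0463


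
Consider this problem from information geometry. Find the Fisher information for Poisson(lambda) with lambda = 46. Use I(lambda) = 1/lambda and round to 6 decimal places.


Fisher information for Poisson: I(lambda) = 1/lambda.
lambda = 46.
I(lambda) = 1/46 = 0.021739

0.021739


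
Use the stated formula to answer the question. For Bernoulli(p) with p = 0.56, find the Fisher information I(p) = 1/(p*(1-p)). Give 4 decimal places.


For Bernoulli(p), Fisher information is I(p) = 1/(p*(1-p)).
p = 0.56, 1-p = 0.44.
p*(1-p) = 0.2464.
I(p) = 1/0.2464 = 4.0584

4.0584


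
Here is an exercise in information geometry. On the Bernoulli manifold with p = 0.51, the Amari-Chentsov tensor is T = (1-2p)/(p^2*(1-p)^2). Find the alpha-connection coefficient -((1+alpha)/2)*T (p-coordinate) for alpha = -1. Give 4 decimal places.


Skewness (Amari-Chentsov) tensor: T = (1-2p)/(p^2*(1-p)^2).
p = 0.51, 1-2p = -0.02, p^2 = 0.2601, (1-p)^2 = 0.2401.
T = -0.02/(0.2601 * 0.2401) = -0.320256.
In the p-coordinate, Gamma^(alpha) = Gamma^(0) - (alpha/2)*T with Gamma^(0) = (1/2)*g'(p) = -T/2,
so Gamma^(alpha) = -((1+alpha)/2)*T.
alpha = -1, -(1+alpha)/2 = 0.0.
Gamma = 0.0 * -0.320256 = 0.0000

0.0000


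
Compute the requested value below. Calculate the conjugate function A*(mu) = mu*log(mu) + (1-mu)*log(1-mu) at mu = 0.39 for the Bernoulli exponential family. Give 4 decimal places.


Legendre transform for Bernoulli:
A*(mu) = mu*log(mu) + (1-mu)*log(1-mu).
mu = 0.39, 1-mu = 0.61.
mu*log(mu) = 0.39*log(0.39) = -0.367227.
(1-mu)*log(1-mu) = 0.61*log(0.61) = -0.301521.
A* = -0.367227 + -0.301521 = -0.6687

-0.6687


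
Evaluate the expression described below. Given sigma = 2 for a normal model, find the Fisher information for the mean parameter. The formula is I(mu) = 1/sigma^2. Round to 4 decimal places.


The Fisher information for the mean of a normal distribution is I(mu) = 1/sigma^2.
sigma = 2, so sigma^2 = 4.
I(mu) = 1/4 = 0.2500

0.2500


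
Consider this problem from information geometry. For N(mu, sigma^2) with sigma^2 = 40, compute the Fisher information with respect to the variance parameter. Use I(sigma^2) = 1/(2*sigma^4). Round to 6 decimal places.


Fisher information for variance: I(sigma^2) = 1/(2*sigma^4).
sigma^2 = 40, so sigma^4 = 1600.
I = 1/(2*1600) = 1/3200 = 0.000313

0.000313


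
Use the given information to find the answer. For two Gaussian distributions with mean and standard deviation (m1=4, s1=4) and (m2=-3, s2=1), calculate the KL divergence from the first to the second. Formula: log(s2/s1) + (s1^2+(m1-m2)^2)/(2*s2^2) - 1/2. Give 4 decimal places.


KL divergence between normal distributions:
KL = log(s2/s1) + (s1^2 + (m1-m2)^2)/(2*s2^2) - 1/2.
log(1/4) = -1.386294.
(4^2 + (4--3)^2)/(2*1^2) = (16 + 49)/2 = 32.5.
KL = -1.386294 + 32.5 - 0.5 = 30.6137

30.6137


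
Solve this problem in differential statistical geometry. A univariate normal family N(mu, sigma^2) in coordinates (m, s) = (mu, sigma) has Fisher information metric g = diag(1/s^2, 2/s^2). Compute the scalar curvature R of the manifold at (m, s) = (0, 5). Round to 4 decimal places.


The metric has the form g = (A dm^2 + B ds^2)/s^2 with A = 1, B = 2.
Substitute u = sqrt(A/B)*m: g = B*(du^2 + ds^2)/s^2, i.e. B times the
Poincare upper half-plane metric, which has constant Gaussian curvature -1.
Scaling a 2D metric by a constant c divides the Gaussian curvature by c,
so K = -1/B = -1/(2) = -0.5000 everywhere (the point (m, s) = (0, 5) is irrelevant:
the curvature is constant).
Scalar curvature in dimension 2: R = 2K = -2/(2) = -1.0000.

-1.0000


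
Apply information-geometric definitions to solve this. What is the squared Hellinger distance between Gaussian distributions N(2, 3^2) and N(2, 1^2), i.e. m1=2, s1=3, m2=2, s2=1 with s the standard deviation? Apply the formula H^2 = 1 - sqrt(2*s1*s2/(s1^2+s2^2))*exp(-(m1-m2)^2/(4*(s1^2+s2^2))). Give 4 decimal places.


Squared Hellinger distance for Gaussians:
H^2 = 1 - sqrt(2*s1*s2/(s1^2+s2^2)) * exp(-(m1-m2)^2/(4*(s1^2+s2^2))).
s1^2 = 9, s2^2 = 1, s1^2+s2^2 = 10.
sqrt(2*3*1/(10)) = 0.774597.
(m1-m2)^2 = (0)^2 = 0.
exp(-0/(4*10)) = exp(0.0) = 1.0.
H^2 = 1 - 0.774597*1.0 = 0.2254

0.2254


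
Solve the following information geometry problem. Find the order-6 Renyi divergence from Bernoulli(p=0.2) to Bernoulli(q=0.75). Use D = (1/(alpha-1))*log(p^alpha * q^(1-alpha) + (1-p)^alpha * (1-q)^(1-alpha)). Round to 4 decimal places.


Renyi divergence of order alpha between Bernoulli distributions:
D = (1/(alpha-1))*log(p^alpha * q^(1-alpha) + (1-p)^alpha * (1-q)^(1-alpha)).
alpha = 6, p = 0.2, q = 0.75.
p^alpha * q^(1-alpha) = 0.2^6 * 0.75^-5 = 0.00027.
(1-p)^alpha * (1-q)^(1-alpha) = 0.8^6 * 0.25^-5 = 268.435456.
sum = 0.00027 + 268.435456 = 268.435726.
D = (1/5)*log(268.435726) = 1.1185

1.1185


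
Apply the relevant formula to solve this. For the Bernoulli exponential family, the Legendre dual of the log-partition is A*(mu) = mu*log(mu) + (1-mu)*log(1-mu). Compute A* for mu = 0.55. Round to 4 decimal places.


Legendre transform for Bernoulli:
A*(mu) = mu*log(mu) + (1-mu)*log(1-mu).
mu = 0.55, 1-mu = 0.45.
mu*log(mu) = 0.55*log(0.55) = -0.32881.
(1-mu)*log(1-mu) = 0.45*log(0.45) = -0.359328.
A* = -0.32881 + -0.359328 = -0.6881

-0.6881


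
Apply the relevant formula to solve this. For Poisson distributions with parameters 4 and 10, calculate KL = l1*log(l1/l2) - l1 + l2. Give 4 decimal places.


KL divergence for Poisson:
KL = l1*log(l1/l2) - l1 + l2.
l1 = 4, l2 = 10.
log(4/10) = -0.916291.
l1*log(l1/l2) = 4 * -0.916291 = -3.665163.
KL = -3.665163 - 4 + 10 = 2.3348

2.3348


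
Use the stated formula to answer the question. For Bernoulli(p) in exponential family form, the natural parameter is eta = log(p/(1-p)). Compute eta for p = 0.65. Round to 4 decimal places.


Natural parameter for Bernoulli: eta = log(p/(1-p)).
p = 0.65, 1-p = 0.35.
p/(1-p) = 1.857143.
eta = log(1.857143) = 0.6190

0.6190


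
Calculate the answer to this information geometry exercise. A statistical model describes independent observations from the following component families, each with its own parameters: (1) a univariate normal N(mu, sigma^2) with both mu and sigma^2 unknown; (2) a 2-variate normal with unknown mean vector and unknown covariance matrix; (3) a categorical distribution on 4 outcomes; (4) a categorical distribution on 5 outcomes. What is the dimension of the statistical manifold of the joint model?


The dimension of a statistical manifold equals the number of free
(independent) real parameters of the model. For a product of independent
blocks the parameter counts add.
- normal (mu, sigma^2): 2.
- 2-variate normal: 2 (mean) + 2*3/2 = 3 (symmetric covariance) = 5.
- categorical on 4 outcomes (probabilities sum to 1): 4-1 = 3.
- categorical on 5 outcomes (probabilities sum to 1): 5-1 = 4.
Total = 2 + 5 + 3 + 4 = 14.
Dimension = 14

14


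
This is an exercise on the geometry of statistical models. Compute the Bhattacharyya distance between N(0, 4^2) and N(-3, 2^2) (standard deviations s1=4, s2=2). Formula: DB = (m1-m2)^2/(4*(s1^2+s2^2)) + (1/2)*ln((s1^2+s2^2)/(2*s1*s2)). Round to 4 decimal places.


Bhattacharyya distance between two Gaussians:
DB = (m1-m2)^2/(4*(s1^2+s2^2)) + (1/2)*ln((s1^2+s2^2)/(2*s1*s2)).
(m1-m2)^2 = (3)^2 = 9.
s1^2+s2^2 = 16 + 4 = 20.
term1 = 9/80 = 0.1125.
term2 = 0.5*ln(20/16.0) = 0.111572.
DB = 0.1125 + 0.111572 = 0.2241

0.2241


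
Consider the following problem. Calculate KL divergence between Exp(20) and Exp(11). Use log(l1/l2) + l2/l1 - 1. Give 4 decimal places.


KL divergence for exponential family:
KL = log(l1/l2) + l2/l1 - 1.
log(20/11) = 0.597837.
11/20 = 0.55.
KL = 0.597837 + 0.55 - 1 = 0.1478

0.1478


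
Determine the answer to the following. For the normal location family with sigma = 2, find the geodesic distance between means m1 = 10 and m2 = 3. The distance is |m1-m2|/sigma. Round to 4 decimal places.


On the fixed-variance normal subfamily, geodesic distance = |m1-m2|/sigma.
|10 - 3| = 7.
sigma = 2.
d = 7/2 = 3.5000

3.5000


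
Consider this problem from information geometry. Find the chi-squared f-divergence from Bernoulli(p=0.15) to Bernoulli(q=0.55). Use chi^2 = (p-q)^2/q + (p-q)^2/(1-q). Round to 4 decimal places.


Chi-squared divergence between Bernoulli distributions:
chi^2 = (p-q)^2/q + (p-q)^2/(1-q).
p = 0.15, q = 0.55, p-q = -0.4.
(p-q)^2 = 0.16.
term1 = 0.16/0.55 = 0.290909.
term2 = 0.16/0.45 = 0.355556.
chi^2 = 0.290909 + 0.355556 = 0.6465

0.6465


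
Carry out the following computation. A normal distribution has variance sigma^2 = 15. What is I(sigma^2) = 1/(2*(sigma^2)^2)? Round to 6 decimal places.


Fisher information for variance: I(sigma^2) = 1/(2*sigma^4).
sigma^2 = 15, so sigma^4 = 225.
I = 1/(2*225) = 1/450 = 0.002222

0.002222


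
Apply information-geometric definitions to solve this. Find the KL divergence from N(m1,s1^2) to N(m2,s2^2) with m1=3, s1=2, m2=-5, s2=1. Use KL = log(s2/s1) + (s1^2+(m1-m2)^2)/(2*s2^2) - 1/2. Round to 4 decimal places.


KL divergence between normal distributions:
KL = log(s2/s1) + (s1^2 + (m1-m2)^2)/(2*s2^2) - 1/2.
log(1/2) = -0.693147.
(2^2 + (3--5)^2)/(2*1^2) = (4 + 64)/2 = 34.0.
KL = -0.693147 + 34.0 - 0.5 = 32.8069

32.8069


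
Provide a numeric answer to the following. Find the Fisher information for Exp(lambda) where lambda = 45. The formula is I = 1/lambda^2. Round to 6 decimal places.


Fisher information for exponential: I(lambda) = 1/lambda^2.
lambda = 45, lambda^2 = 2025.
I = 1/2025 = 0.000494

0.000494


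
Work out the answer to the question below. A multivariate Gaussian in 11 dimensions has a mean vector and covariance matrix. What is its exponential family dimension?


Exponential family dimension calculation:
For 11-dim MVN: mean has 11 params, covariance has 11*12/2 = 66 unique entries.
Total dim = 11 + 66 = 77.

77


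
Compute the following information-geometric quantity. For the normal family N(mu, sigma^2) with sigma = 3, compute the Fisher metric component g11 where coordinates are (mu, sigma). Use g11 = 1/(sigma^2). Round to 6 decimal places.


For the 2-parameter normal family, the Fisher metric has:
  g11 = 1/sigma^2, g22 = 2/sigma^2.
sigma = 3, sigma^2 = 9.
g11 = 0.111111

0.111111


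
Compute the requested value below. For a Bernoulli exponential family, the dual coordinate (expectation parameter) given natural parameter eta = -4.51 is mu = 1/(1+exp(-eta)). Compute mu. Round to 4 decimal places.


Dual coordinate (expectation parameter) for Bernoulli:
mu = 1/(1+exp(-eta)).
eta = -4.51.
exp(-eta) = exp(4.51) = 90.921819.
mu = 1/(1+90.921819) = 0.0109

0.0109


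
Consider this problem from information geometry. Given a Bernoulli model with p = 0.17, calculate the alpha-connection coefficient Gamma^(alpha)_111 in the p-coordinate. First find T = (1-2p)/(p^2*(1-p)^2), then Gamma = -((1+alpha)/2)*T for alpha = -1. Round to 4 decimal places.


Skewness (Amari-Chentsov) tensor: T = (1-2p)/(p^2*(1-p)^2).
p = 0.17, 1-2p = 0.66, p^2 = 0.0289, (1-p)^2 = 0.6889.
T = 0.66/(0.0289 * 0.6889) = 33.150487.
In the p-coordinate, Gamma^(alpha) = Gamma^(0) - (alpha/2)*T with Gamma^(0) = (1/2)*g'(p) = -T/2,
so Gamma^(alpha) = -((1+alpha)/2)*T.
alpha = -1, -(1+alpha)/2 = 0.0.
Gamma = 0.0 * 33.150487 = 0.0000

0.0000


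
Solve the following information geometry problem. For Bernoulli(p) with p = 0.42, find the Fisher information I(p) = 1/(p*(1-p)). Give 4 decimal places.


For Bernoulli(p), Fisher information is I(p) = 1/(p*(1-p)).
p = 0.42, 1-p = 0.58.
p*(1-p) = 0.2436.
I(p) = 1/0.2436 = 4.1051

4.1051


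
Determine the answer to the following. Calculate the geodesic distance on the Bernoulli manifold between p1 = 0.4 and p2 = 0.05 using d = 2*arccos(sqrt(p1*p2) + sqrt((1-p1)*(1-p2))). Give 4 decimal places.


Geodesic distance on Bernoulli manifold:
d(p1,p2) = 2*arccos(sqrt(p1*p2) + sqrt((1-p1)*(1-p2))).
sqrt(p1*p2) = sqrt(0.4*0.05) = 0.141421.
sqrt((1-p1)*(1-p2)) = sqrt(0.6*0.95) = 0.754983.
arg = 0.141421 + 0.754983 = 0.896405.
d = 2*arccos(0.896405) = 0.9184

0.9184


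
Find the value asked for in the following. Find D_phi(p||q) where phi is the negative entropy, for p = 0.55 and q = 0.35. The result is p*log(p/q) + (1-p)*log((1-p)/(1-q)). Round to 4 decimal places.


Bregman divergence with negative entropy generator:
D = p*log(p/q) + (1-p)*log((1-p)/(1-q)).
p = 0.55, q = 0.35.
p*log(p/q) = 0.55*log(0.55/0.35) = 0.248592.
(1-p)*log((1-p)/(1-q)) = 0.45*log(0.45/0.65) = -0.165476.
D = 0.248592 + -0.165476 = 0.0831

0.0831


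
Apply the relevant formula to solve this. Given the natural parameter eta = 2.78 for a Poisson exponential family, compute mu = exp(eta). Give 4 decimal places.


Expectation parameter for Poisson exponential family:
mu = exp(eta).
eta = 2.78.
mu = exp(2.78) = 16.1190

16.1190


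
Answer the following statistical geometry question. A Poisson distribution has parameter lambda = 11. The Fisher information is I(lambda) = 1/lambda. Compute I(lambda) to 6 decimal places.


Fisher information for Poisson: I(lambda) = 1/lambda.
lambda = 11.
I(lambda) = 1/11 = 0.090909

0.090909


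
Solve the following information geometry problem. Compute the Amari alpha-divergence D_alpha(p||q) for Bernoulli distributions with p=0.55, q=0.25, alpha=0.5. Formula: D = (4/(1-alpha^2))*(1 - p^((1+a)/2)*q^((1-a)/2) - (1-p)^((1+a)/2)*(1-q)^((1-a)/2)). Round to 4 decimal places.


Amari alpha-divergence:
D = (4/(1-alpha^2))*(1 - p^((1+a)/2)*q^((1-a)/2) - (1-p)^((1+a)/2)*(1-q)^((1-a)/2)).
alpha = 0.5, p = 0.55, q = 0.25.
e1 = (1+alpha)/2 = 0.75, e2 = (1-alpha)/2 = 0.25.
t1 = p^e1 * q^e2 = 0.55^0.75 * 0.25^0.25 = 0.451603.
t2 = (1-p)^e1 * (1-q)^e2 = 0.45^0.75 * 0.75^0.25 = 0.511299.
4/(1-alpha^2) = 5.333333.
D = 5.333333*(1 - 0.451603 - 0.511299) = 0.1979

0.1979


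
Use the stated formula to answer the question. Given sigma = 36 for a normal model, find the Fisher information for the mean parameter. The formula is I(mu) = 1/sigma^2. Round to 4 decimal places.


The Fisher information for the mean of a normal distribution is I(mu) = 1/sigma^2.
sigma = 36, so sigma^2 = 1296.
I(mu) = 1/1296 = 0.0008

0.0008


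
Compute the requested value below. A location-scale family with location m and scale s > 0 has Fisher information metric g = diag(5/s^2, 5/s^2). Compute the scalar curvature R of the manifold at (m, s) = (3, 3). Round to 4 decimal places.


The metric has the form g = (A dm^2 + B ds^2)/s^2 with A = 5, B = 5.
Substitute u = sqrt(A/B)*m: g = B*(du^2 + ds^2)/s^2, i.e. B times the
Poincare upper half-plane metric, which has constant Gaussian curvature -1.
Scaling a 2D metric by a constant c divides the Gaussian curvature by c,
so K = -1/B = -1/(5) = -0.2000 everywhere (the point (m, s) = (3, 3) is irrelevant:
the curvature is constant).
Scalar curvature in dimension 2: R = 2K = -2/(5) = -0.4000.

-0.4000


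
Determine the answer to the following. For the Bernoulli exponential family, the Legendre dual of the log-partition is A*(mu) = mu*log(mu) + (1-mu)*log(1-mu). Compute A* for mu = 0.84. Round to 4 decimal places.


Legendre transform for Bernoulli:
A*(mu) = mu*log(mu) + (1-mu)*log(1-mu).
mu = 0.84, 1-mu = 0.16.
mu*log(mu) = 0.84*log(0.84) = -0.146457.
(1-mu)*log(1-mu) = 0.16*log(0.16) = -0.293213.
A* = -0.146457 + -0.293213 = -0.4397

-0.4397


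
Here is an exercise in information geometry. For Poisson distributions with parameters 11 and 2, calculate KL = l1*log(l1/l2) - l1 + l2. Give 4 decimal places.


KL divergence for Poisson:
KL = l1*log(l1/l2) - l1 + l2.
l1 = 11, l2 = 2.
log(11/2) = 1.704748.
l1*log(l1/l2) = 11 * 1.704748 = 18.752229.
KL = 18.752229 - 11 + 2 = 9.7522

9.7522


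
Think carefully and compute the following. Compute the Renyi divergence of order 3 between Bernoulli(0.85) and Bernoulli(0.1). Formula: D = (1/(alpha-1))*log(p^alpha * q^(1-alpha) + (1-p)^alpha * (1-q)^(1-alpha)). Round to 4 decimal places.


Renyi divergence of order alpha between Bernoulli distributions:
D = (1/(alpha-1))*log(p^alpha * q^(1-alpha) + (1-p)^alpha * (1-q)^(1-alpha)).
alpha = 3, p = 0.85, q = 0.1.
p^alpha * q^(1-alpha) = 0.85^3 * 0.1^-2 = 61.4125.
(1-p)^alpha * (1-q)^(1-alpha) = 0.15^3 * 0.9^-2 = 0.004167.
sum = 61.4125 + 0.004167 = 61.416667.
D = (1/2)*log(61.416667) = 2.0588

2.0588


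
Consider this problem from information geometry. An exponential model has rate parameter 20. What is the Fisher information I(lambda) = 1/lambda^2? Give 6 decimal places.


Fisher information for exponential: I(lambda) = 1/lambda^2.
lambda = 20, lambda^2 = 400.
I = 1/400 = 0.002500

0.002500


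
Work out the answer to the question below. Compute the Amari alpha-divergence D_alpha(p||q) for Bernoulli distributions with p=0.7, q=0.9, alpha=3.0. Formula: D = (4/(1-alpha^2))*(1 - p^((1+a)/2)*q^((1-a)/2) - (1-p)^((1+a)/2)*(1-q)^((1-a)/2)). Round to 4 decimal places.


Amari alpha-divergence:
D = (4/(1-alpha^2))*(1 - p^((1+a)/2)*q^((1-a)/2) - (1-p)^((1+a)/2)*(1-q)^((1-a)/2)).
alpha = 3.0, p = 0.7, q = 0.9.
e1 = (1+alpha)/2 = 2.0, e2 = (1-alpha)/2 = -1.0.
t1 = p^e1 * q^e2 = 0.7^2.0 * 0.9^-1.0 = 0.544444.
t2 = (1-p)^e1 * (1-q)^e2 = 0.3^2.0 * 0.1^-1.0 = 0.9.
4/(1-alpha^2) = -0.5.
D = -0.5*(1 - 0.544444 - 0.9) = 0.2222

0.2222


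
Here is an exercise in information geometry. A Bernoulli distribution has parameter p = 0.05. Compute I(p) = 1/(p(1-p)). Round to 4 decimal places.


For Bernoulli(p), Fisher information is I(p) = 1/(p*(1-p)).
p = 0.05, 1-p = 0.95.
p*(1-p) = 0.0475.
I(p) = 1/0.0475 = 21.0526

21.0526


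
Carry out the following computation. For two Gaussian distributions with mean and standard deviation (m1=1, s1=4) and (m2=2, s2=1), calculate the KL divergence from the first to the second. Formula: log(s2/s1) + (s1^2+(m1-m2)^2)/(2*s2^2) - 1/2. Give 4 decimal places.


KL divergence between normal distributions:
KL = log(s2/s1) + (s1^2 + (m1-m2)^2)/(2*s2^2) - 1/2.
log(1/4) = -1.386294.
(4^2 + (1-2)^2)/(2*1^2) = (16 + 1)/2 = 8.5.
KL = -1.386294 + 8.5 - 0.5 = 6.6137

6.6137


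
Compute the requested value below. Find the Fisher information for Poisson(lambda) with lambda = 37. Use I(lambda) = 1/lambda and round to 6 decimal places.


Fisher information for Poisson: I(lambda) = 1/lambda.
lambda = 37.
I(lambda) = 1/37 = 0.027027

0.027027


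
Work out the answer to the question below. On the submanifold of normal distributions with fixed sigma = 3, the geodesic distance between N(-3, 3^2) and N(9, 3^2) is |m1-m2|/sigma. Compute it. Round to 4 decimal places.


On the fixed-variance normal subfamily, geodesic distance = |m1-m2|/sigma.
|-3 - 9| = 12.
sigma = 3.
d = 12/3 = 4.0000

4.0000


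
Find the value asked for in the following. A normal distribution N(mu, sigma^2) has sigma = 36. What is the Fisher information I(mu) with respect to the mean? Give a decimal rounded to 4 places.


The Fisher information for the mean of a normal distribution is I(mu) = 1/sigma^2.
sigma = 36, so sigma^2 = 1296.
I(mu) = 1/1296 = 0.0008

0.0008


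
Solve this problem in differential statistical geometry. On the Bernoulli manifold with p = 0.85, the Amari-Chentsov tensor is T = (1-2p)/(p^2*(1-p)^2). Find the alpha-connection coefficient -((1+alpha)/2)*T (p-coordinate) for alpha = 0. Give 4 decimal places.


Skewness (Amari-Chentsov) tensor: T = (1-2p)/(p^2*(1-p)^2).
p = 0.85, 1-2p = -0.7, p^2 = 0.7225, (1-p)^2 = 0.0225.
T = -0.7/(0.7225 * 0.0225) = -43.060361.
In the p-coordinate, Gamma^(alpha) = Gamma^(0) - (alpha/2)*T with Gamma^(0) = (1/2)*g'(p) = -T/2,
so Gamma^(alpha) = -((1+alpha)/2)*T.
alpha = 0, -(1+alpha)/2 = -0.5.
Gamma = -0.5 * -43.060361 = 21.5302

21.5302


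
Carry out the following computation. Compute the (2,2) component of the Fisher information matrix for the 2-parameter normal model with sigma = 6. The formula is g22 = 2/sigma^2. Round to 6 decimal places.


For the 2-parameter normal family, the Fisher metric has:
  g11 = 1/sigma^2, g22 = 2/sigma^2.
sigma = 6, sigma^2 = 36.
g22 = 0.055556

0.055556


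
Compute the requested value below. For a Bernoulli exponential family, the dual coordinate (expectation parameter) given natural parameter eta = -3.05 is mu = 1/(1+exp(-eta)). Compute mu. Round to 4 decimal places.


Dual coordinate (expectation parameter) for Bernoulli:
mu = 1/(1+exp(-eta)).
eta = -3.05.
exp(-eta) = exp(3.05) = 21.115344.
mu = 1/(1+21.115344) = 0.0452

0.0452


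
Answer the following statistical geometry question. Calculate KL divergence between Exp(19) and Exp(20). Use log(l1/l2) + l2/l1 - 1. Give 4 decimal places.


KL divergence for exponential family:
KL = log(l1/l2) + l2/l1 - 1.
log(19/20) = -0.051293.
20/19 = 1.052632.
KL = -0.051293 + 1.052632 - 1 = 0.0013

0.0013


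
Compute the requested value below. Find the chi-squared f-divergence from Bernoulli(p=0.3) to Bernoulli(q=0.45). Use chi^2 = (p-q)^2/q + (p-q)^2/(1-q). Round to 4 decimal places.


Chi-squared divergence between Bernoulli distributions:
chi^2 = (p-q)^2/q + (p-q)^2/(1-q).
p = 0.3, q = 0.45, p-q = -0.15.
(p-q)^2 = 0.0225.
term1 = 0.0225/0.45 = 0.05.
term2 = 0.0225/0.55 = 0.040909.
chi^2 = 0.05 + 0.040909 = 0.0909

0.0909
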